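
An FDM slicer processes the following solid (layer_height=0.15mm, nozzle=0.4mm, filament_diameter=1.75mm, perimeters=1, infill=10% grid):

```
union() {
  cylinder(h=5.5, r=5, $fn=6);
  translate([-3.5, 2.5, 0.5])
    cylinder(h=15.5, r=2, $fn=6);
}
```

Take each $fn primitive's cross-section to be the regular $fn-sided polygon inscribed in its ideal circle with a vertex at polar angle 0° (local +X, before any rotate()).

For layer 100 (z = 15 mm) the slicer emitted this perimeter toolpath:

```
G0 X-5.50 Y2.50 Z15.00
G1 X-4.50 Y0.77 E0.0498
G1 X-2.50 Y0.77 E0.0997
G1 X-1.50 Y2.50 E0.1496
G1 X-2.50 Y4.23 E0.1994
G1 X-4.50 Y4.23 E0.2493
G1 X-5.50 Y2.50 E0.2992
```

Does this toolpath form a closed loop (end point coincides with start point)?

yes

Start point (G0): (-5.50, 2.50). End point (last G1): the path returns to the start — closed.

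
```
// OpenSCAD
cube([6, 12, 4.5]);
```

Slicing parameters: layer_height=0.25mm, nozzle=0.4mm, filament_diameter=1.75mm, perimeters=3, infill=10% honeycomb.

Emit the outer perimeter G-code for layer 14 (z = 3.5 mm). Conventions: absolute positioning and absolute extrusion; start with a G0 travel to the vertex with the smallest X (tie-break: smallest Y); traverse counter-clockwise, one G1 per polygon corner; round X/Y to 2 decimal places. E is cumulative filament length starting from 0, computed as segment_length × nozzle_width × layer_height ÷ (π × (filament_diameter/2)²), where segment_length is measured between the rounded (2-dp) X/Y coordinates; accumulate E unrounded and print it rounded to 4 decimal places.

G0 X0.00 Y0.00 Z3.50
G1 X6.00 Y0.00 E0.2495
G1 X6.00 Y12.00 E0.7484
G1 X0.00 Y12.00 E0.9978
G1 X0.00 Y0.00 E1.4967

At z = 3.5 mm: the cube (footprint 6×12) is included at this height. The outline is a single polygon with 4 vertices. Extrusion per mm of travel: 0.4 × 0.25 / (π × 0.875²) = 0.041575. Accumulating E over each segment gives final E = 1.4967.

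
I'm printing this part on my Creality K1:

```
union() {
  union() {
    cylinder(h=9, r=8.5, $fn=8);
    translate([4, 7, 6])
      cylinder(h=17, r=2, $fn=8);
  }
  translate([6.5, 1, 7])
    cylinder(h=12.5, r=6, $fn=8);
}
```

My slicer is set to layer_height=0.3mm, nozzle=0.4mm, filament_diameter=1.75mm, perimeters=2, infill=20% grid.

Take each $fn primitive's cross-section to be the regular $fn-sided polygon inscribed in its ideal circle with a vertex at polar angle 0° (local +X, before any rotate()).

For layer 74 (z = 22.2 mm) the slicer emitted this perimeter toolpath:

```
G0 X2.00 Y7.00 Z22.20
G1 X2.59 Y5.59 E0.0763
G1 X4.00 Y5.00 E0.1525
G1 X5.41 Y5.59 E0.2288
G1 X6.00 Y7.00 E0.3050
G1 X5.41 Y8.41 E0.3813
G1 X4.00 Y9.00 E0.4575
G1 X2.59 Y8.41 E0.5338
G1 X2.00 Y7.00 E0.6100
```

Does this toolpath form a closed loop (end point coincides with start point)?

Start point (G0): (2.00, 7.00). End point (last G1): the path returns to the start — closed.

yes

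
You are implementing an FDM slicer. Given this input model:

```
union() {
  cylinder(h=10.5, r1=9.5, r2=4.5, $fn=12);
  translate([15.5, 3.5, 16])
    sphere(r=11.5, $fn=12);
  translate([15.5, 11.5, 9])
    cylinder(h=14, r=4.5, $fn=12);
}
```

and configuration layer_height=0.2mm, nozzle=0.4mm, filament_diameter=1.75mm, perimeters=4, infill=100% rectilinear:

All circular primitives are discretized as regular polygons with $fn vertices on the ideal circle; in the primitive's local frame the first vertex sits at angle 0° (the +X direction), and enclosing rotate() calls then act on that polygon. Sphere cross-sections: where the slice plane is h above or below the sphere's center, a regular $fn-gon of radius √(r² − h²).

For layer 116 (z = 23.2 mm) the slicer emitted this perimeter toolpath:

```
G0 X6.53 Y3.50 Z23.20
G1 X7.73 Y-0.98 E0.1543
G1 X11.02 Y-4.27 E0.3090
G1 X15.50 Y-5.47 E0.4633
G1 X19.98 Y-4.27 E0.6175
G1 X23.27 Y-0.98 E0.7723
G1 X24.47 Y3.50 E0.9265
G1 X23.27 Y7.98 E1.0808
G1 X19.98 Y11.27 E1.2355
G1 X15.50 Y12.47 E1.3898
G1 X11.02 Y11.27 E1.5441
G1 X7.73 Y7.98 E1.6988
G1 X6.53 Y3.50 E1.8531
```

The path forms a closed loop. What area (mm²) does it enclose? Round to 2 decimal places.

241.35 mm²

Apply the shoelace formula to the sequence of (X, Y) vertices; enclosed area = 241.35 mm².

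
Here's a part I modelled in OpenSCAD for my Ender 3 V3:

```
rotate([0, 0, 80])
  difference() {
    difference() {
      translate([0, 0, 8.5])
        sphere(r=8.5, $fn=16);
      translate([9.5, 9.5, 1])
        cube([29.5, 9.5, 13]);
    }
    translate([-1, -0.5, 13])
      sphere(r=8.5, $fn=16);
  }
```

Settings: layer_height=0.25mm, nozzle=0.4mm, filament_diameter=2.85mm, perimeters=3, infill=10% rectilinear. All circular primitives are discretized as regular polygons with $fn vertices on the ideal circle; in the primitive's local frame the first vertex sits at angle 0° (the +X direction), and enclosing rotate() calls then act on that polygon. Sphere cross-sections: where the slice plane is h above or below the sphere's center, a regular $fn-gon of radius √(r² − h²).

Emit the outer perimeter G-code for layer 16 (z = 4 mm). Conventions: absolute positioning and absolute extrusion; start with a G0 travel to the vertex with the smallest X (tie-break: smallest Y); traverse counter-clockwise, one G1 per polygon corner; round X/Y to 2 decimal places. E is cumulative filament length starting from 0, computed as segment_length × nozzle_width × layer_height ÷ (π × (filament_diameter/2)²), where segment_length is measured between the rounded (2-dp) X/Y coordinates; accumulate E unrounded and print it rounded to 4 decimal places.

At z = 4 mm: the r=8.5 sphere slices to a regular 16-gon of circumradius 7.211 (√(r²−h²) with h=4.5 from center); the 29.5×9.5 cube at (9.5, 9.5) contributes its full rectangle; Taking the first minus the rest: starting from the r=8.5 sphere, the 29.5×9.5 cube at (9.5, 9.5) misses the remaining region (no effect) — 1 connected region; the sphere at (-1, -0.5) is not intersected at this z (|z−center|=9.000 > r=8.5); Subtracting the remaining from the first: none of the subtracted shapes is present at this height, so the result so far is unchanged — 1 connected region; (rotated 80° about Z; rotation is an isometry so areas/perimeters/island counts are preserved). The outline is a single polygon with 16 vertices. Extrusion per mm of travel: 0.4 × 0.25 / (π × 1.425²) = 0.015675. Accumulating E over each segment gives final E = 0.7056.

G0 X-7.10 Y1.25 Z4.00
G1 X-7.04 Y-1.56 E0.0441
G1 X-5.91 Y-4.14 E0.0882
G1 X-3.87 Y-6.08 E0.1323
G1 X-1.25 Y-7.10 E0.1764
G1 X1.56 Y-7.04 E0.2205
G1 X4.14 Y-5.91 E0.2646
G1 X6.08 Y-3.87 E0.3088
G1 X7.10 Y-1.25 E0.3528
G1 X7.04 Y1.56 E0.3969
G1 X5.91 Y4.14 E0.4410
G1 X3.87 Y6.08 E0.4852
G1 X1.25 Y7.10 E0.5292
G1 X-1.56 Y7.04 E0.5733
G1 X-4.14 Y5.91 E0.6174
G1 X-6.08 Y3.87 E0.6616
G1 X-7.10 Y1.25 E0.7056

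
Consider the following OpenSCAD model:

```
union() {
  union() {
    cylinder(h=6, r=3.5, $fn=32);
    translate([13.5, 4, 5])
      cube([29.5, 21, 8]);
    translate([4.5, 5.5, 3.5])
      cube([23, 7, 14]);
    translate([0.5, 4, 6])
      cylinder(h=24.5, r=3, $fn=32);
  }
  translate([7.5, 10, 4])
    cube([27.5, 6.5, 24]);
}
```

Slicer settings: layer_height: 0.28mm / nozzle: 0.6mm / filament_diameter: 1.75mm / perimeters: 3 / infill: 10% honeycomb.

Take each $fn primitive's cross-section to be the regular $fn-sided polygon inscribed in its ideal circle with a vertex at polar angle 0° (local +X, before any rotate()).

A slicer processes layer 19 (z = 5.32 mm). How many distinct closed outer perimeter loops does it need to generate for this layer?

At z = 5.32 mm: the r=3.5 cylinder gives a regular 32-gon of circumradius 3.5 (constant along its height); the cube at (13.5, 4) is present — its section is the full 29.5×21 rectangle; the cube at (4.5, 5.5) (footprint 23×7) is included at this height; the cylinder at (0.5, 4) is absent (z outside [6, 30.5]); Combining (union): the regions partially overlap (shared area 98.00 mm²), so overlapping operands fuse into one piece — 2 connected regions; the cube at (7.5, 10) (footprint 27.5×6.5) is included at this height; Combining (union): the regions partially overlap (shared area 154.75 mm²), so overlapping operands fuse into one piece — 2 connected regions. The result has 2 disconnected regions.

2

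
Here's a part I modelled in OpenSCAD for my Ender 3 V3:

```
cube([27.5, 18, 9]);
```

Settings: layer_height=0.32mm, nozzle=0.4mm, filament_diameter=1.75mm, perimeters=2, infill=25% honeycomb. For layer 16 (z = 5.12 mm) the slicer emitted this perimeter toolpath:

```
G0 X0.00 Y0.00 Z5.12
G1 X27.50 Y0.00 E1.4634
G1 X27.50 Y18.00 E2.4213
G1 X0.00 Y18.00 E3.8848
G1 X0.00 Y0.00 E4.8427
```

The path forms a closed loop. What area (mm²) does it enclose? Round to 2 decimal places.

Apply the shoelace formula to the sequence of (X, Y) vertices; enclosed area = 495.00 mm².

495.00 mm²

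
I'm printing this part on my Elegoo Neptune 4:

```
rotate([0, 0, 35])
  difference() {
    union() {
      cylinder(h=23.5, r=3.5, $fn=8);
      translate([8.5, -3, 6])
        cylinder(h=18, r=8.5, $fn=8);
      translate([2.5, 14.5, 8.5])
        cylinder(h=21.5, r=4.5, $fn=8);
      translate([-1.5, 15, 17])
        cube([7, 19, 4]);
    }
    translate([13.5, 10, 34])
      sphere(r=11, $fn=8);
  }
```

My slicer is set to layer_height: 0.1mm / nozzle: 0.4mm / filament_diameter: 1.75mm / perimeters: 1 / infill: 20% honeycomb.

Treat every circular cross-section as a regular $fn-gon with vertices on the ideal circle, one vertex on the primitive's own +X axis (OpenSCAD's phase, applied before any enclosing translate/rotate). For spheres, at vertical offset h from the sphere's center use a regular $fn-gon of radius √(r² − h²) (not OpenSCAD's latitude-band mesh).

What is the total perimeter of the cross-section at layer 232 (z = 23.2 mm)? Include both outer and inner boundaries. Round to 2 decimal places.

At z = 23.2 mm: the r=3.5 cylinder gives a regular 8-gon of circumradius 3.5 (constant along its height) (perimeter = 2·8·3.500·sin(180°/8) = 21.43 mm); the r=8.5 cylinder at (8.5, -3) contributes a regular 8-gon of circumradius 8.5 (perimeter = 2·8·8.500·sin(180°/8) = 52.04 mm); the r=4.5 cylinder at (2.5, 14.5) gives a regular 8-gon of circumradius 4.5 (constant along its height) (perimeter = 2·8·4.500·sin(180°/8) = 27.55 mm); the cube at (-1.5, 15) is absent (z outside [17, 21]); Combining (union): the regions partially overlap (shared area 9.81 mm²), so the edge portions inside another operand are dropped and the merged outline is re-measured after clipping — boundary = 86.52 mm; the sphere at (13.5, 10): section is a regular 8-gon, circumradius = √(r²−h²) = √(11²−10.8²) = 2.088 (perimeter = 2·8·2.088·sin(180°/8) = 12.79 mm); Subtracting the remaining from the first: starting from the result so far, the r=11 sphere at (13.5, 10) misses the remaining region (no effect) — boundary = 86.52 mm; (whole slice rotated 35° about Z — lengths, areas and connectivity unchanged). Overall, the cross-section has 2 separate islands. Total boundary length (outer) = 86.52 mm.

86.52 mm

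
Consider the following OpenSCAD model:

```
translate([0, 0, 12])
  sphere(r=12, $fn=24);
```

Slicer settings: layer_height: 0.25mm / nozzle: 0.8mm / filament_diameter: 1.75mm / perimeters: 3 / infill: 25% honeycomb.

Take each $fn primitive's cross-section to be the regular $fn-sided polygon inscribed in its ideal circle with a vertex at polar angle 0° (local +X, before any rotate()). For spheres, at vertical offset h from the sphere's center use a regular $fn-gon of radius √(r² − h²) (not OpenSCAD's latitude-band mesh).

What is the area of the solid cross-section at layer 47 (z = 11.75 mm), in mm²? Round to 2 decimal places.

At z = 11.75 mm: the r=12 sphere slices to a regular 24-gon of circumradius 11.997 (√(r²−h²) with h=0.25 from center) (area = (24/2)·11.997²·sin(360°/24) = 447.05 mm²). Overall, the cross-section is a single solid region. Net area = 447.05 mm².

447.05 mm²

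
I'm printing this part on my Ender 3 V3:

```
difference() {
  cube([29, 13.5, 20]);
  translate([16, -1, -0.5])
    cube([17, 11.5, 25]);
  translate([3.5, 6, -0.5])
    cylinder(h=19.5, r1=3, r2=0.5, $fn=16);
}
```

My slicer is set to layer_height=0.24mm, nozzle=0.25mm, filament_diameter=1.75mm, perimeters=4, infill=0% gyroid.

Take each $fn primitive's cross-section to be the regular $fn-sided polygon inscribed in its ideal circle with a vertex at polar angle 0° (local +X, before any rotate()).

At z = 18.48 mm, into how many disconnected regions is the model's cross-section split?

At z = 18.48 mm: the cube (footprint 29×13.5) is included at this height; the cube at (16, -1) (footprint 17×11.5) is included at this height; the cone at (3.5, 6): at t=0.973 of its height the radius interpolates to r₁+(r₂−r₁)t = 0.567, giving a regular 16-gon of that circumradius; Subtracting the remaining from the first: starting from the 29×13.5 cube, the 17×11.5 cube at (16, -1) partially overlaps it — only the 136.50 mm² overlap (of its 195.50 mm²) is removed, clipping the outline; the cone at (3.5, 6) lies wholly inside it (removes its full 0.98 mm² and its 3.54 mm outline becomes a hole wall) — 1 connected region with 1 hole. The result has 1 disconnected region.

1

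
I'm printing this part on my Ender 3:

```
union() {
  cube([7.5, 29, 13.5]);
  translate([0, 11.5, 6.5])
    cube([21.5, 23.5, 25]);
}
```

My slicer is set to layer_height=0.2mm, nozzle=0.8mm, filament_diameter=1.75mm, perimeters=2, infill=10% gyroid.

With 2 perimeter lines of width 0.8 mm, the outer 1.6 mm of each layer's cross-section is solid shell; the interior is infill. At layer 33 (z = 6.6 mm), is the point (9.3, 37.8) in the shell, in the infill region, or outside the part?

At z = 6.6 mm: the cube (footprint 7.5×29) is included at this height; the cube at (0, 11.5) is present — its section is the full 21.5×23.5 rectangle; Combining (union): the regions partially overlap (shared area 131.25 mm²), so overlapping operands fuse into one piece — 1 connected region. Overall, the cross-section is a single solid region. The nearest boundary edge runs (0.00, 35.00)→(21.50, 35.00); distance from the point to it = 2.80 mm. The point is not inside any of the regions above, so it lies outside the cross-section (2.80 mm from the nearest boundary).

outside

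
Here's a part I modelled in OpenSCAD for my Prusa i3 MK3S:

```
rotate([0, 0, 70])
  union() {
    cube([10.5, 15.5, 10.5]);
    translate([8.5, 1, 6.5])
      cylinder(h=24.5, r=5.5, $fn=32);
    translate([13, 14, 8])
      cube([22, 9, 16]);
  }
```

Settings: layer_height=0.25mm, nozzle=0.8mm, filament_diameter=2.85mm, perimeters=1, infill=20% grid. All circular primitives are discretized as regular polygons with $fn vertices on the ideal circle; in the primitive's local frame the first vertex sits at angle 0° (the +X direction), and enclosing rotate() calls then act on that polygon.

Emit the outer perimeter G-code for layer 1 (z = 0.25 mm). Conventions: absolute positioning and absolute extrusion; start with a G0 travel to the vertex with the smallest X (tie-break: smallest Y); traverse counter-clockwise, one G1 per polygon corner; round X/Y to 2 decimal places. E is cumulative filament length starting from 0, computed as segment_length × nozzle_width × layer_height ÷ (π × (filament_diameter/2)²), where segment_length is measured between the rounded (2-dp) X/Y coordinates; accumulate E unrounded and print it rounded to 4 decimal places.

G0 X-14.57 Y5.30 Z0.25
G1 X0.00 Y0.00 E0.4861
G1 X3.59 Y9.87 E0.8153
G1 X-10.97 Y15.17 E1.3011
G1 X-14.57 Y5.30 E1.6305

At z = 0.25 mm: the cube is present — its section is the full 10.5×15.5 rectangle; the cylinder at (8.5, 1) is not intersected at this z (z outside [6.5, 31]); the cube at (13, 14) is absent (z outside [8, 24]); Taking the union: only the 10.5×15.5 cube is present, so the union is just that shape — 1 connected region; (rotated 70° about Z; rotation is an isometry so areas/perimeters/island counts are preserved). The outline is a single polygon with 4 vertices. Extrusion per mm of travel: 0.8 × 0.25 / (π × 1.425²) = 0.031351. Accumulating E over each segment gives final E = 1.6305.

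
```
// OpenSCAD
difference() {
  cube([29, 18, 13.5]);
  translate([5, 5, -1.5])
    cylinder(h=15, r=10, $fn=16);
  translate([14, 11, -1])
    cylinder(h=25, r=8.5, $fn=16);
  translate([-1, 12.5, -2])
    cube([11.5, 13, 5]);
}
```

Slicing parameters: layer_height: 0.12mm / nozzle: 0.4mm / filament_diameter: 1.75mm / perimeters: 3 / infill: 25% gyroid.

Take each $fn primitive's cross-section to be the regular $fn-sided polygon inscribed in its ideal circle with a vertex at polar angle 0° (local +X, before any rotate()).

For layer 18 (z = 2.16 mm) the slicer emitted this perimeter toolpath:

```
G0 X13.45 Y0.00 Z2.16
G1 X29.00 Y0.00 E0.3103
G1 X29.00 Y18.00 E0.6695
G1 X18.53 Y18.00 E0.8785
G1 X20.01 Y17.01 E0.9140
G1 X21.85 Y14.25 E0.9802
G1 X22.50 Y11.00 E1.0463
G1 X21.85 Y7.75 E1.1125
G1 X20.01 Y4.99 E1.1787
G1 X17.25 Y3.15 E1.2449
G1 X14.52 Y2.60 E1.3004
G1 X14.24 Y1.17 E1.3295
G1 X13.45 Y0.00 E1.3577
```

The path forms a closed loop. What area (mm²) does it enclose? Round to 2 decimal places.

Apply the shoelace formula to the sequence of (X, Y) vertices; enclosed area = 163.47 mm².

163.47 mm²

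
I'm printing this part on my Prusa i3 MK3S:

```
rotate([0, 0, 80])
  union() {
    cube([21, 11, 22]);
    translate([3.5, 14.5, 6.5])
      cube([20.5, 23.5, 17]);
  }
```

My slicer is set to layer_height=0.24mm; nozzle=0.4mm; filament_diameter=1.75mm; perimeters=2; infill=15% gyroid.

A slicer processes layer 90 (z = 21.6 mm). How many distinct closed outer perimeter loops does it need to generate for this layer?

2

At z = 21.6 mm: the cube is present — its section is the full 21×11 rectangle; the 20.5×23.5 cube at (3.5, 14.5) contributes its full rectangle; Merging all regions: the 2 present regions are separate (no shared area or edge), so areas and boundary lengths simply add and each stays a separate island — 2 connected regions; (whole slice rotated 80° about Z — lengths, areas and connectivity unchanged). The result has 2 disconnected regions.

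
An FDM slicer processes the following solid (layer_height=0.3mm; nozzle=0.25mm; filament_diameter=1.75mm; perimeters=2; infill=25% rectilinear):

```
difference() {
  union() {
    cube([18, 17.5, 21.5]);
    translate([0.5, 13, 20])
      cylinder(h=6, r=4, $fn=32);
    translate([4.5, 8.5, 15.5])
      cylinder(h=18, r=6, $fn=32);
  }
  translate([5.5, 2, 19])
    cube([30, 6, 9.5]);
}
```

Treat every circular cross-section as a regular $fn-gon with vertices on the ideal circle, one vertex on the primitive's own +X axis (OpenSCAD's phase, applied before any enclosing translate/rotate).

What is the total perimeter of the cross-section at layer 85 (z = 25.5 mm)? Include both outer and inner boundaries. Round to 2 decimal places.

At z = 25.5 mm: the cube is absent (z outside [0, 21.5]); the r=4 cylinder at (0.5, 13) gives a regular 32-gon of circumradius 4 (constant along its height) (perimeter = 2·32·4.000·sin(180°/32) = 25.09 mm); the cylinder at (4.5, 8.5): section is a regular 32-gon, circumradius r=6 (perimeter = 2·32·6.000·sin(180°/32) = 37.64 mm); Merging all regions: the regions partially overlap (shared area 21.10 mm²), so the edge portions inside another operand are dropped and the merged outline is re-measured after clipping — boundary = 44.85 mm; the 30×6 cube at (5.5, 2) contributes its full rectangle (perimeter 72.00 mm); Subtracting the remaining from the first: starting from the result so far, the 30×6 cube at (5.5, 2) partially overlaps it — only the 19.65 mm² overlap (of its 180.00 mm²) is removed, clipping the outline — boundary = 47.30 mm. Overall, the cross-section is a single solid region. Total boundary length (outer) = 47.30 mm.

47.30 mm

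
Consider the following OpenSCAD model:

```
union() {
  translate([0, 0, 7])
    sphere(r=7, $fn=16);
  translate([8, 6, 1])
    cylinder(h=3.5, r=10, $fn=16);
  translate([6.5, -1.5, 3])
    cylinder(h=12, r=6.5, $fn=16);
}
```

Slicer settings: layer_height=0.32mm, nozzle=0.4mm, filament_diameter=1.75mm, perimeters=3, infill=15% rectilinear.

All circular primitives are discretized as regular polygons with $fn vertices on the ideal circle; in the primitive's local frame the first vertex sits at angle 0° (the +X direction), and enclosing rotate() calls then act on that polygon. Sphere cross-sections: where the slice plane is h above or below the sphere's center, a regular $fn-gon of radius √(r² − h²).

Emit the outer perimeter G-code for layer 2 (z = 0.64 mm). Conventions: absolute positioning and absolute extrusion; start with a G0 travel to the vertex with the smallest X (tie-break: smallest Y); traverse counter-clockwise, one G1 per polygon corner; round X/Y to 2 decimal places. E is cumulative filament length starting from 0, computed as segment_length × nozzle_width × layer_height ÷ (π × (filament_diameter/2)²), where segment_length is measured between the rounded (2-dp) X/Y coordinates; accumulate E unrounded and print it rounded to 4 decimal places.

G0 X-2.92 Y0.00 Z0.64
G1 X-2.70 Y-1.12 E0.0607
G1 X-2.07 Y-2.07 E0.1214
G1 X-1.12 Y-2.70 E0.1821
G1 X0.00 Y-2.92 E0.2428
G1 X1.12 Y-2.70 E0.3035
G1 X2.07 Y-2.07 E0.3642
G1 X2.70 Y-1.12 E0.4249
G1 X2.92 Y0.00 E0.4856
G1 X2.70 Y1.12 E0.5464
G1 X2.07 Y2.07 E0.6070
G1 X1.12 Y2.70 E0.6677
G1 X0.00 Y2.92 E0.7284
G1 X-1.12 Y2.70 E0.7892
G1 X-2.07 Y2.07 E0.8498
G1 X-2.70 Y1.12 E0.9105
G1 X-2.92 Y0.00 E0.9712

At z = 0.64 mm: the sphere: section is a regular 16-gon, circumradius = √(r²−h²) = √(7²−6.36²) = 2.924; the cylinder at (8, 6) is not intersected at this z (z outside [1, 4.5]); the cylinder at (6.5, -1.5) does not reach this height (z outside [3, 15]); Taking the union: only the r=7 sphere is present, so the union is just that shape — 1 connected region. The outline is a single polygon with 16 vertices. Extrusion per mm of travel: 0.4 × 0.32 / (π × 0.875²) = 0.053216. Accumulating E over each segment gives final E = 0.9712.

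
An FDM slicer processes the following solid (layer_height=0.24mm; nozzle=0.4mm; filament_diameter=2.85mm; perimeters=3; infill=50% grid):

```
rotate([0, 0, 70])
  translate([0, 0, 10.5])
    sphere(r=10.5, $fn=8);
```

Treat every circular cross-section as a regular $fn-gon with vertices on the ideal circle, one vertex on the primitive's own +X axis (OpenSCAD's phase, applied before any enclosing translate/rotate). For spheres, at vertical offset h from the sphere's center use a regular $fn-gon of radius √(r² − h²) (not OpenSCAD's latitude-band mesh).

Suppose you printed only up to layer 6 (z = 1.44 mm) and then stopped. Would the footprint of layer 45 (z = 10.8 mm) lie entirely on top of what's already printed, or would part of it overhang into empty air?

part overhangs

Compare the two slices. At z = 1.44: the r=10.5 sphere contributes a regular 8-gon of circumradius √(10.5²−9.06²) = 5.307 (area = (8/2)·5.307²·sin(360°/8) = 79.67 mm²); (whole slice rotated 70° about Z — lengths, areas and connectivity unchanged). At z = 10.8: the r=10.5 sphere contributes a regular 8-gon of circumradius √(10.5²−0.3²) = 10.496 (area = (8/2)·10.496²·sin(360°/8) = 311.58 mm²); (whole slice rotated 70° about Z — lengths, areas and connectivity unchanged). Checking containment: at z = 10.8 the cross-section extends beyond the z = 1.44 cross-section by about 231.91 mm².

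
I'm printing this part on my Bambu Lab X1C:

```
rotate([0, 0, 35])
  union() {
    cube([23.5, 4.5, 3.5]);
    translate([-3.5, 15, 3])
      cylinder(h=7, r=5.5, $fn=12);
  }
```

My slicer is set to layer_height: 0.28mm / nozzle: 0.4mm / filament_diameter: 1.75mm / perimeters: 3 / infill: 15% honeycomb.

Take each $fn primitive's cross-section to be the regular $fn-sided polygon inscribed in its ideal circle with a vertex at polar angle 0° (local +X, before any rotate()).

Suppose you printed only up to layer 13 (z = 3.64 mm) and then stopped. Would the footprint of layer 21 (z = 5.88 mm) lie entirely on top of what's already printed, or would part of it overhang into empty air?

entirely on top

Compare the two slices. At z = 3.64: the cube is not intersected at this z (z outside [0, 3.5]); the r=5.5 cylinder at (-3.5, 15) contributes a regular 12-gon of circumradius 5.5 (area = (12/2)·5.500²·sin(360°/12) = 90.75 mm²); Taking the union: only the r=5.5 cylinder at (-3.5, 15) is present, so the union is just that shape — area = 90.75 mm²; (rotated 35° about Z; rotation is an isometry so areas/perimeters/island counts are preserved). At z = 5.88: the cube is absent (z outside [0, 3.5]); the r=5.5 cylinder at (-3.5, 15) gives a regular 12-gon of circumradius 5.5 (constant along its height) (area = (12/2)·5.500²·sin(360°/12) = 90.75 mm²); Taking the union: only the r=5.5 cylinder at (-3.5, 15) is present, so the union is just that shape — area = 90.75 mm²; (rotated 35° about Z; rotation is an isometry so areas/perimeters/island counts are preserved). Checking containment: the cross-section at z = 5.88 is a subset of the cross-section at z = 3.64.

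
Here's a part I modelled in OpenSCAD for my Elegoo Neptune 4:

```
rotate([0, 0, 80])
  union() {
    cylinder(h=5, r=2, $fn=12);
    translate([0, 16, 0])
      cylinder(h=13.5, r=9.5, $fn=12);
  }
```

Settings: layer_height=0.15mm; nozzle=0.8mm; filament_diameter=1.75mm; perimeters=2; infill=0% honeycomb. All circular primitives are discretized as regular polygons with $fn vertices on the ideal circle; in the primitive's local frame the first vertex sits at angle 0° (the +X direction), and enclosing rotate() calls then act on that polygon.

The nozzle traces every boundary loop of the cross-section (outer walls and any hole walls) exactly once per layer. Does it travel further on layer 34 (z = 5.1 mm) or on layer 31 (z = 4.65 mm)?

layer 31 (z = 4.65 mm)

Layer 34 (z = 5.1): the cylinder is not intersected at this z (z outside [0, 5]); the r=9.5 cylinder at (0, 16) contributes a regular 12-gon of circumradius 9.5 (perimeter = 2·12·9.500·sin(180°/12) = 59.01 mm); Taking the union: only the r=9.5 cylinder at (0, 16) is present, so the union is just that shape — boundary = 59.01 mm; (rotated 80° about Z; rotation is an isometry so areas/perimeters/island counts are preserved). So its perimeter = 59.01 mm. Layer 31 (z = 4.65): the r=2 cylinder contributes a regular 12-gon of circumradius 2 (perimeter = 2·12·2.000·sin(180°/12) = 12.42 mm); the cylinder at (0, 16): section is a regular 12-gon, circumradius r=9.5 (perimeter = 2·12·9.500·sin(180°/12) = 59.01 mm); Combining (union): the 2 present regions are separate (no shared area or edge), so areas and boundary lengths simply add and each stays a separate island — boundary = 71.43 mm; (whole slice rotated 80° about Z — lengths, areas and connectivity unchanged). So its perimeter = 71.43 mm. Layer 31 is larger (71.43 vs 59.01 mm).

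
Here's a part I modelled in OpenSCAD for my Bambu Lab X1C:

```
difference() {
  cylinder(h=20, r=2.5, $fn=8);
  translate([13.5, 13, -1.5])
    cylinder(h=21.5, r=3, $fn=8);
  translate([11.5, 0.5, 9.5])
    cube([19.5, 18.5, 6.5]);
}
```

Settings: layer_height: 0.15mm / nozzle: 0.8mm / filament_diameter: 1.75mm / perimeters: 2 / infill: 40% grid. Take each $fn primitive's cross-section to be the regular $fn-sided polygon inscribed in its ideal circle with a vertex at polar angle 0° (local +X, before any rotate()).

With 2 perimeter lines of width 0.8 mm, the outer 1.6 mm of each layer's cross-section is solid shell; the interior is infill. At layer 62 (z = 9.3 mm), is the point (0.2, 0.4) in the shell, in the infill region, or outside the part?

At z = 9.3 mm: the r=2.5 cylinder contributes a regular 8-gon of circumradius 2.5; the r=3 cylinder at (13.5, 13) contributes a regular 8-gon of circumradius 3; the cube at (11.5, 0.5) does not reach this height (z outside [9.5, 16]); After the difference (first − rest): starting from the r=2.5 cylinder, the r=3 cylinder at (13.5, 13) misses the remaining region (no effect) — 1 connected region. Overall, the cross-section is a single solid region. The nearest boundary edge runs (0.00, 2.50)→(1.77, 1.77); distance from the point to it = 1.86 mm. The point is inside the cross-section and 1.86 mm from the nearest boundary — more than the 1.6 mm shell width (2 × 0.8), so it's in the infill interior.

infill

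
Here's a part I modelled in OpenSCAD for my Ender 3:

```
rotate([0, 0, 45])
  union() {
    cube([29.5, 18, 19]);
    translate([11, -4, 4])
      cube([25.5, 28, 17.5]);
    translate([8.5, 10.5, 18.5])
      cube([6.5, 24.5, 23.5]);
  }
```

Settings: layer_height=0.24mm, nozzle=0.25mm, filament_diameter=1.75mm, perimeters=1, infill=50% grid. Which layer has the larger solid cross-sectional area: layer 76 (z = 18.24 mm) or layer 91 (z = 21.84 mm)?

Layer 76 (z = 18.24): the 29.5×18 cube contributes its full rectangle (area 531.00 mm²); the cube at (11, -4) (footprint 25.5×28) is included at this height (area 714.00 mm²); the cube at (8.5, 10.5) does not reach this height (z outside [18.5, 42]); Taking the union: the regions partially overlap — summed areas 1245.00 mm² minus the doubly-counted overlap 333.00 mm² gives 912.00 mm² — area = 912.00 mm²; (whole slice rotated 45° about Z — lengths, areas and connectivity unchanged). So its area = 912.00 mm². Layer 91 (z = 21.84): the cube is absent (z outside [0, 19]); the cube at (11, -4) is absent (z outside [4, 21.5]); the cube at (8.5, 10.5) (footprint 6.5×24.5) is included at this height (area 159.25 mm²); Merging all regions: only the 6.5×24.5 cube at (8.5, 10.5) is present, so the union is just that shape — area = 159.25 mm²; (whole slice rotated 45° about Z — lengths, areas and connectivity unchanged). So its area = 159.25 mm². Layer 76 is larger (912.00 vs 159.25 mm²).

layer 76 (z = 18.24 mm)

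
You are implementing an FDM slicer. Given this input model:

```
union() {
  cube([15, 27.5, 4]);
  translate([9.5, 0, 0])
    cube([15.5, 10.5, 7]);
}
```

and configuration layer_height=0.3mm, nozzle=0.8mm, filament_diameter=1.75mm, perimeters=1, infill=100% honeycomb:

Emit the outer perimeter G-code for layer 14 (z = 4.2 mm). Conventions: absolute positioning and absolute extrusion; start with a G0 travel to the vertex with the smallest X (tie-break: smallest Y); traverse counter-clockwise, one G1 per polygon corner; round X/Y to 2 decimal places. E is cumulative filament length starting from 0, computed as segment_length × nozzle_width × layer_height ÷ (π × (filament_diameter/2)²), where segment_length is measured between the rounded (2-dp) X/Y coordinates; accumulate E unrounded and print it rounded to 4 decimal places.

G0 X9.50 Y0.00 Z4.20
G1 X25.00 Y0.00 E1.5466
G1 X25.00 Y10.50 E2.5943
G1 X9.50 Y10.50 E4.1409
G1 X9.50 Y0.00 E5.1886

At z = 4.2 mm: the cube is not intersected at this z (z outside [0, 4]); the 15.5×10.5 cube at (9.5, 0) contributes its full rectangle; Merging all regions: only the 15.5×10.5 cube at (9.5, 0) is present, so the union is just that shape — 1 connected region. The outline is a single polygon with 4 vertices. Extrusion per mm of travel: 0.8 × 0.3 / (π × 0.875²) = 0.099780. Accumulating E over each segment gives final E = 5.1886.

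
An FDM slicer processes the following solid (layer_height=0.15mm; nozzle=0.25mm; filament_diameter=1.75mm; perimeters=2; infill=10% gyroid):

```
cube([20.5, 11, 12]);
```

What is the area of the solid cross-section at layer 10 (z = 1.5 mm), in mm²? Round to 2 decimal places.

225.50 mm²

At z = 1.5 mm: the cube (footprint 20.5×11) is included at this height (area 225.50 mm²). Overall, the cross-section is a single solid region. Net area = 225.50 mm².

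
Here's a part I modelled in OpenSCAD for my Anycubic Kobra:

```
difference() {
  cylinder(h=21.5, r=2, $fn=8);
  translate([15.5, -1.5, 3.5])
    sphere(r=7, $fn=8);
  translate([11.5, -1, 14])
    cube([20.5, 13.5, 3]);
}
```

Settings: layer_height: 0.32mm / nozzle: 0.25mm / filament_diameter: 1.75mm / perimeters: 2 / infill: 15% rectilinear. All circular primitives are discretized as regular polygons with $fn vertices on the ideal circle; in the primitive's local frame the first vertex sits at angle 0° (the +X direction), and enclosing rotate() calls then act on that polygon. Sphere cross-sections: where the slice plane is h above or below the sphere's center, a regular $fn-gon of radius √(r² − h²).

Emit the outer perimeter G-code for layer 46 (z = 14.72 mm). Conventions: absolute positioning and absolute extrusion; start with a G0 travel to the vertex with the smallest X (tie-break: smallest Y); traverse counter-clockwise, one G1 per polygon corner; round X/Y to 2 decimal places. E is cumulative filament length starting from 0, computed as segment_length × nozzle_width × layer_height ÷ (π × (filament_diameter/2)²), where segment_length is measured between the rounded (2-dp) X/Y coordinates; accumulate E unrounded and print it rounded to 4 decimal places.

At z = 14.72 mm: the r=2 cylinder contributes a regular 8-gon of circumradius 2; the sphere at (15.5, -1.5) does not reach this height (|z−center|=11.220 > r=7); the cube at (11.5, -1) is present — its section is the full 20.5×13.5 rectangle; Taking the first minus the rest: starting from the r=2 cylinder, the 20.5×13.5 cube at (11.5, -1) misses the remaining region (no effect) — 1 connected region. The outline is a single polygon with 8 vertices. Extrusion per mm of travel: 0.25 × 0.32 / (π × 0.875²) = 0.033260. Accumulating E over each segment gives final E = 0.4067.

G0 X-2.00 Y0.00 Z14.72
G1 X-1.41 Y-1.41 E0.0508
G1 X0.00 Y-2.00 E0.1017
G1 X1.41 Y-1.41 E0.1525
G1 X2.00 Y0.00 E0.2033
G1 X1.41 Y1.41 E0.2542
G1 X0.00 Y2.00 E0.3050
G1 X-1.41 Y1.41 E0.3559
G1 X-2.00 Y0.00 E0.4067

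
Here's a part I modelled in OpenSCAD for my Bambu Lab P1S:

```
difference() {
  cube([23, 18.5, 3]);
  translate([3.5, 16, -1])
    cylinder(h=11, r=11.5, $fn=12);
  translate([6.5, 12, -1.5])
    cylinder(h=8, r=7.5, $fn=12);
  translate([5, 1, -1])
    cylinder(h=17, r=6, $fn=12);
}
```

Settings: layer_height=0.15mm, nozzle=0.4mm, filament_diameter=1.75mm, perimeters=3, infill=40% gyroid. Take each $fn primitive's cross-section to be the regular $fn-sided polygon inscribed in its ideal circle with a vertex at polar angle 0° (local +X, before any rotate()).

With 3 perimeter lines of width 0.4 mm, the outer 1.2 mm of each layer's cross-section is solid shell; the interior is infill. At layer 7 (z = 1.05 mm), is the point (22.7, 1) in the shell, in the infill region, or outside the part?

shell

At z = 1.05 mm: the cube (footprint 23×18.5) is included at this height; the r=11.5 cylinder at (3.5, 16) gives a regular 12-gon of circumradius 11.5 (constant along its height); the r=7.5 cylinder at (6.5, 12) contributes a regular 12-gon of circumradius 7.5; the r=6 cylinder at (5, 1) contributes a regular 12-gon of circumradius 6; Subtracting the remaining from the first: starting from the 23×18.5 cube, the r=11.5 cylinder at (3.5, 16) partially overlaps it — only the 174.46 mm² overlap (of its 396.75 mm²) is removed, clipping the outline; the r=7.5 cylinder at (6.5, 12) partially overlaps it — only the 8.76 mm² overlap (of its 168.75 mm²) is removed, clipping the outline; the r=6 cylinder at (5, 1) partially overlaps it — only the 50.35 mm² overlap (of its 108.00 mm²) is removed, clipping the outline — 2 connected regions. Overall, the cross-section has 2 separate islands. The nearest boundary edge runs (23.00, 18.50)→(23.00, 0.00); distance from the point to it = 0.30 mm. (Shell/infill is judged within the island containing the point — the largest one.) The point is inside the cross-section, 0.30 mm from the nearest boundary — within the 1.2 mm shell band (3 × 0.4).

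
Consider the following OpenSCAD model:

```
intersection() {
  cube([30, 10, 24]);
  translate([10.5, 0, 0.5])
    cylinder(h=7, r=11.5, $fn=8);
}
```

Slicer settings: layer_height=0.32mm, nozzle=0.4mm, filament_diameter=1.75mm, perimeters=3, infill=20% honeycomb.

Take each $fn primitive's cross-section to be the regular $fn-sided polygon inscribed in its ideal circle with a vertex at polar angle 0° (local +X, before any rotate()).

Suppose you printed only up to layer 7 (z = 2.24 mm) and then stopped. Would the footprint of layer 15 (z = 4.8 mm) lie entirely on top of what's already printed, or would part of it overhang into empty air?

entirely on top

Compare the two slices. At z = 2.24: the 30×10 cube contributes its full rectangle (area 300.00 mm²); the cylinder at (10.5, 0): section is a regular 8-gon, circumradius r=11.5 (area = (8/2)·11.500²·sin(360°/8) = 374.06 mm²); After intersecting: the r=11.5 cylinder at (10.5, 0) partially overlaps the 30×10 cube; clipping to the common part keeps 180.39 mm² — area = 180.39 mm². At z = 4.8: the cube is present — its section is the full 30×10 rectangle (area 300.00 mm²); the r=11.5 cylinder at (10.5, 0) contributes a regular 8-gon of circumradius 11.5 (area = (8/2)·11.500²·sin(360°/8) = 374.06 mm²); Keeping only the common overlap: the r=11.5 cylinder at (10.5, 0) partially overlaps the 30×10 cube; clipping to the common part keeps 180.39 mm² — area = 180.39 mm². Checking containment: the cross-section at z = 4.8 is a subset of the cross-section at z = 2.24.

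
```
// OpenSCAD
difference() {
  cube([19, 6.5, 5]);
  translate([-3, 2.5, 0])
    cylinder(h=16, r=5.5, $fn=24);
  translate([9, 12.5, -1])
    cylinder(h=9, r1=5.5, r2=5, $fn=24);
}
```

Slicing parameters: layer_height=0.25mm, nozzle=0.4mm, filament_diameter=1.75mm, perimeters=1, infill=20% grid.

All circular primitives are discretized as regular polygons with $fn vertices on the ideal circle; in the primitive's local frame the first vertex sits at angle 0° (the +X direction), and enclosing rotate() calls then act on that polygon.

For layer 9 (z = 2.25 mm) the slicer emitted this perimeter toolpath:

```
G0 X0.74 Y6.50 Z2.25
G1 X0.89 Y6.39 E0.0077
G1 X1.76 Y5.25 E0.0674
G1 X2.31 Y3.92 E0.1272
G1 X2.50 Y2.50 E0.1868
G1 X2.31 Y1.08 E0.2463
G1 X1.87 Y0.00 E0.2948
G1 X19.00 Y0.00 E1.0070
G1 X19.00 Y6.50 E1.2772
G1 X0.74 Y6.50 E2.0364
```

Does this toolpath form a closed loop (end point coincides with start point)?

yes

Start point (G0): (0.74, 6.50). End point (last G1): the path returns to the start — closed.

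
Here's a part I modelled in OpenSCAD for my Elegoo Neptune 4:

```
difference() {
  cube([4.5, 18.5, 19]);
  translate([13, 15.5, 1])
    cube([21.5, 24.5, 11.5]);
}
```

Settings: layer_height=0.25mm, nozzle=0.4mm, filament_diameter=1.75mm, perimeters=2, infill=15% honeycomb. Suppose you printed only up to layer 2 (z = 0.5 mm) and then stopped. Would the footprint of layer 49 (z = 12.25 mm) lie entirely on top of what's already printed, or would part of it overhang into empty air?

entirely on top

Compare the two slices. At z = 0.5: the cube is present — its section is the full 4.5×18.5 rectangle (area 83.25 mm²); the cube at (13, 15.5) is not intersected at this z (z outside [1, 12.5]); Subtracting the remaining from the first: none of the subtracted shapes is present at this height, so the 4.5×18.5 cube is unchanged — area = 83.25 mm². At z = 12.25: the cube (footprint 4.5×18.5) is included at this height (area 83.25 mm²); the 21.5×24.5 cube at (13, 15.5) contributes its full rectangle (area 526.75 mm²); Taking the first minus the rest: starting from the 4.5×18.5 cube (83.25 mm²), the 21.5×24.5 cube at (13, 15.5) misses the remaining region (no effect) — area = 83.25 mm². Checking containment: the cross-section at z = 12.25 is a subset of the cross-section at z = 0.5.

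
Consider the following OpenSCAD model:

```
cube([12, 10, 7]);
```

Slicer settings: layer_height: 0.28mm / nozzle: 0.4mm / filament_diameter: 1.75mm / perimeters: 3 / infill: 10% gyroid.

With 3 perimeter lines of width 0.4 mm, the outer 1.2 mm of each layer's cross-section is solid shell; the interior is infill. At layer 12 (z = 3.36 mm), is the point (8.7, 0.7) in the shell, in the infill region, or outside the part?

shell

At z = 3.36 mm: the 12×10 cube contributes its full rectangle. Overall, the cross-section is a single solid region. The nearest boundary edge runs (0.00, 0.00)→(12.00, 0.00); distance from the point to it = 0.70 mm. The point is inside the cross-section, 0.70 mm from the nearest boundary — within the 1.2 mm shell band (3 × 0.4).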